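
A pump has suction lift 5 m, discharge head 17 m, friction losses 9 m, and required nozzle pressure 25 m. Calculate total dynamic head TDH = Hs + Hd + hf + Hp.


TDH = Hs + Hd + hf + Hp = 5 + 17 + 9 + 25 = 56

56 m


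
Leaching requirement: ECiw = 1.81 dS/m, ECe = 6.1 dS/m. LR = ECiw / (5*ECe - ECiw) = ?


LR = ECiw / (5*ECe - ECiw)
LR = 1.81 / (5*6.1 - 1.81)
LR = 1.81 / 28.6900

0.0631


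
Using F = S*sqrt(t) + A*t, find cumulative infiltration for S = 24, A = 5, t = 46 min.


F = S*sqrt(t) + A*t
F = 24*sqrt(46) + 5*46
F = 24*6.782330 + 230

392.7759 mm


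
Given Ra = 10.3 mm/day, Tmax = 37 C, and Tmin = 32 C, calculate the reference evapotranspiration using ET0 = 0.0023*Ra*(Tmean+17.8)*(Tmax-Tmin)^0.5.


Tmean = (Tmax + Tmin)/2 = (37 + 32)/2 = 34.5
ET0 = 0.0023 * 10.3 * (34.5 + 17.8) * sqrt(37 - 32)
ET0 = 0.0023 * 10.3 * 52.3 * 2.236068

2.7705 mm/day


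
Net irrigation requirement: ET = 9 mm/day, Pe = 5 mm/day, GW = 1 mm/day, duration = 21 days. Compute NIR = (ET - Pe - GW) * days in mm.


Daily deficit = ET - Pe - GW = 9 - 5 - 1 = 3 mm/day
NIR = 3 * 21 = 63 mm

63.0000 mm


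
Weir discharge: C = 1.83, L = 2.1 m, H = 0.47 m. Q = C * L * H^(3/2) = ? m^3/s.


Q = C * L * H^(3/2) = 1.83 * 2.1 * 0.47^1.5 = 1.83 * 2.1 * 0.322216

1.2383 m^3/s


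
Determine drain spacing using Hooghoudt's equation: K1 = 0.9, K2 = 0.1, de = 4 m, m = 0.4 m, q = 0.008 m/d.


S^2 = 8*K2*de*m/q + 4*K1*m^2/q
S^2 = 8*0.1*4*0.4/0.008 + 4*0.9*0.4^2/0.008
S = sqrt(232.0000)

15.2315 m


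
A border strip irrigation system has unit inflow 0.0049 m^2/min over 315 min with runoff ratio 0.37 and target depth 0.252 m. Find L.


L = q*t/((1+r)*Z)
L = 0.0049*315/((1+0.37)*0.252)
L = 1.5435/0.34524

4.4708 m


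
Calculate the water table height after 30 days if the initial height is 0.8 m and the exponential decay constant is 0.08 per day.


m = m0 * exp(-k*t)
m = 0.8 * exp(-0.08 * 30)
m = 0.8 * exp(-2.4000)

0.0726 m


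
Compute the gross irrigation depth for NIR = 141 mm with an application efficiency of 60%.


Ea = 60% = 0.6
GID = NIR / Ea = 141 / 0.6 = 235.0000 mm

235.0000 mm


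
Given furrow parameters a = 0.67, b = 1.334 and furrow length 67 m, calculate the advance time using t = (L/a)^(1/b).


t = (L/a)^(1/b)
t = (67/0.67)^(1/1.334)
t = 100.000000^(1/1.334)

31.5682 min


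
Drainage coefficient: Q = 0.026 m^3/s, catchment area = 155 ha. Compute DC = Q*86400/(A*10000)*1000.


DC = Q * 86400 / (A * 10000) * 1000
DC = 0.026 * 86400 / (155 * 10000) * 1000
DC = 2246400.0000 / 1550000

1.4493 mm/day


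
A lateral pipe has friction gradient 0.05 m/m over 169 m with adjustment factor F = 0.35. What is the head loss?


hf = J * L * F = 0.05 * 169 * 0.35 = 2.9575 m

2.9575 m


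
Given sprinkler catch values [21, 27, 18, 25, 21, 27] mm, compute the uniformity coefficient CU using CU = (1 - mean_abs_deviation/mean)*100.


mean = 23.166667 mm
MAD = 3.166667 mm
CU = (1 - 3.166667/23.166667)*100

86.3309 %


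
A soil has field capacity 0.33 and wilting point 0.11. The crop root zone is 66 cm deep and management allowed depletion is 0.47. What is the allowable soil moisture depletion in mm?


SMD = (FC - PWP) * d * MAD * 10
SMD = (0.33 - 0.11) * 66 * 0.47 * 10
SMD = 0.2200 * 66 * 0.47 * 10

68.2440 mm


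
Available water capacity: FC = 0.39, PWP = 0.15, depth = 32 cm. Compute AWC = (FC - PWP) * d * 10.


AWC = (FC - PWP) * d * 10
AWC = (0.39 - 0.15) * 32 * 10
AWC = 0.2400 * 32 * 10

76.8000 mm


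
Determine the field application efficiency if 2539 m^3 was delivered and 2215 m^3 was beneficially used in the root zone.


Ea = V_root / V_field * 100 = 2215 / 2539 * 100 = 87.2391%

87.2391 %


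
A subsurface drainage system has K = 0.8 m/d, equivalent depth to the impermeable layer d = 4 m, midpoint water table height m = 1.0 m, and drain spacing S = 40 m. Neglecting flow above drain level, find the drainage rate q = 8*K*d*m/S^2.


q = 8*K*d*m/S^2
q = 8*0.8*4*1.0/40^2
q = 25.6000 / 1600

0.0160 m/d


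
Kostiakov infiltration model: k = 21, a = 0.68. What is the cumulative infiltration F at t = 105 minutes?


F = k * t^a = 21 * 105^0.68
F = 21 * 23.681474

497.3110 mm


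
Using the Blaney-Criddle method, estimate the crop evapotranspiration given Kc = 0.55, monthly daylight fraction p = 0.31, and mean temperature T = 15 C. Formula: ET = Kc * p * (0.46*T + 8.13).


ET = Kc * p * (0.46*T + 8.13)
ET = 0.55 * 0.31 * (0.46*15 + 8.13)
ET = 0.55 * 0.31 * 15.0300

2.5626 mm/day


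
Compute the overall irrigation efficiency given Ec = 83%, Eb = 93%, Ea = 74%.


Ec = 0.83, Eb = 0.93, Ea = 0.74
E = 0.83 * 0.93 * 0.74 * 100 = 57.1206%

57.1206 %


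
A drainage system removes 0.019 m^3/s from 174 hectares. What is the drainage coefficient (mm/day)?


DC = Q * 86400 / (A * 10000) * 1000
DC = 0.019 * 86400 / (174 * 10000) * 1000
DC = 1641600.0000 / 1740000

0.9434 mm/day


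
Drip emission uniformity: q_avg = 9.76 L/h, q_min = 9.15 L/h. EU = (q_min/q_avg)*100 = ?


EU = (q_min/q_avg)*100 = (9.15/9.76)*100 = 93.7500%

93.7500 %


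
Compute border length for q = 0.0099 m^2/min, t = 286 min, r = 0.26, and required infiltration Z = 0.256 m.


L = q*t/((1+r)*Z)
L = 0.0099*286/((1+0.26)*0.256)
L = 2.8314/0.32256

8.7779 m


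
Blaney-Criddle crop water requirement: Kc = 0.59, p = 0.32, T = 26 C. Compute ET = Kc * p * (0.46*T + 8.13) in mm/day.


ET = Kc * p * (0.46*T + 8.13)
ET = 0.59 * 0.32 * (0.46*26 + 8.13)
ET = 0.59 * 0.32 * 20.0900

3.7930 mm/day


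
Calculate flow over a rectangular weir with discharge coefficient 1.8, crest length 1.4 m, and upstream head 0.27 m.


Q = C * L * H^(3/2) = 1.8 * 1.4 * 0.27^1.5 = 1.8 * 1.4 * 0.140296

0.3535 m^3/s


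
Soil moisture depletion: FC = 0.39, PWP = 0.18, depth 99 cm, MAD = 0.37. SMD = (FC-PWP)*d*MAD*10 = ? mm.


SMD = (FC - PWP) * d * MAD * 10
SMD = (0.39 - 0.18) * 99 * 0.37 * 10
SMD = 0.2100 * 99 * 0.37 * 10

76.9230 mm


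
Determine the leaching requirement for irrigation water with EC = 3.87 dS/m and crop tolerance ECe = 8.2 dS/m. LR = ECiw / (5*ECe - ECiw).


LR = ECiw / (5*ECe - ECiw)
LR = 3.87 / (5*8.2 - 3.87)
LR = 3.87 / 37.1300

0.1042


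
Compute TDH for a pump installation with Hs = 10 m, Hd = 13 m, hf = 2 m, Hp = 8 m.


TDH = Hs + Hd + hf + Hp = 10 + 13 + 2 + 8 = 33

33 m


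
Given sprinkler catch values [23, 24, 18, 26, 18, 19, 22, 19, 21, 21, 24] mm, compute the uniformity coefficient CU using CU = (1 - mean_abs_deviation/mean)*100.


mean = 21.363636 mm
MAD = 2.214876 mm
CU = (1 - 2.214876/21.363636)*100

89.6325 %


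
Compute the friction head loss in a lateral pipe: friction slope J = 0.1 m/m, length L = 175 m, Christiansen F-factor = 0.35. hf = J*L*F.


hf = J * L * F = 0.1 * 175 * 0.35 = 6.1250 m

6.1250 m


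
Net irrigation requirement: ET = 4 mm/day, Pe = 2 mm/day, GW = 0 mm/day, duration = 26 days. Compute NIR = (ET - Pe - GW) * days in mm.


Daily deficit = ET - Pe - GW = 4 - 2 - 0 = 2 mm/day
NIR = 2 * 26 = 52 mm

52.0000 mm


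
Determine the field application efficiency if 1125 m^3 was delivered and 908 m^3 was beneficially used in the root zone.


Ea = V_root / V_field * 100 = 908 / 1125 * 100 = 80.7111%

80.7111 %


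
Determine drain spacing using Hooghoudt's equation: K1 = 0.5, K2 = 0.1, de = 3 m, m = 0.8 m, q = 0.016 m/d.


S^2 = 8*K2*de*m/q + 4*K1*m^2/q
S^2 = 8*0.1*3*0.8/0.016 + 4*0.5*0.8^2/0.016
S = sqrt(200.0000)

14.1421 m


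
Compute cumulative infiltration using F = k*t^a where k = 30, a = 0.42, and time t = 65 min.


F = k * t^a = 30 * 65^0.42
F = 30 * 5.773293

173.1988 mm


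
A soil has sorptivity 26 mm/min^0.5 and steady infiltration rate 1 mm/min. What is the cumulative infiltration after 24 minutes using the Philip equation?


F = S*sqrt(t) + A*t
F = 26*sqrt(24) + 1*24
F = 26*4.898979 + 24

151.3735 mm


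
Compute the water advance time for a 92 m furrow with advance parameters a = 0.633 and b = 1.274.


t = (L/a)^(1/b)
t = (92/0.633)^(1/1.274)
t = 145.339652^(1/1.274)

49.8103 min


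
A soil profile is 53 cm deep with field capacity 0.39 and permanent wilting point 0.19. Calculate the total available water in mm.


AWC = (FC - PWP) * d * 10
AWC = (0.39 - 0.19) * 53 * 10
AWC = 0.2000 * 53 * 10

106.0000 mm


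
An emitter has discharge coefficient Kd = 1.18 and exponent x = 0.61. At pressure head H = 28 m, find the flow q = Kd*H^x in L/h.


q = Kd * H^x = 1.18 * 28^0.61 = 1.18 * 7.634250

9.0084 L/h


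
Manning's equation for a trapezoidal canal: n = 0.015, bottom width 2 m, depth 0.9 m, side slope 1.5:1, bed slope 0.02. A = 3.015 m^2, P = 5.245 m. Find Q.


R = A/P = 3.015/5.245 = 0.574833
Q = (1/0.015) * 3.015 * 0.574833^(2/3) * 0.02^0.5

19.6519 m^3/s


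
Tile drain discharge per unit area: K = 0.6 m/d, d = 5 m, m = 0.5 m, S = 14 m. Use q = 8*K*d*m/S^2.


q = 8*K*d*m/S^2
q = 8*0.6*5*0.5/14^2
q = 12.0000 / 196

0.0612 m/d


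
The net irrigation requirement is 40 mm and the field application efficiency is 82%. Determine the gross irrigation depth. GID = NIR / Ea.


Ea = 82% = 0.82
GID = NIR / Ea = 40 / 0.82 = 48.7805 mm

48.7805 mm


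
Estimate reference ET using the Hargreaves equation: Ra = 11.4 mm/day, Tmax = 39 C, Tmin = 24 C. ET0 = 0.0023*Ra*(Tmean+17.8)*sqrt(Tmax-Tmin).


Tmean = (Tmax + Tmin)/2 = (39 + 24)/2 = 31.5
ET0 = 0.0023 * 11.4 * (31.5 + 17.8) * sqrt(39 - 24)
ET0 = 0.0023 * 11.4 * 49.3 * 3.872983

5.0064 mm/day


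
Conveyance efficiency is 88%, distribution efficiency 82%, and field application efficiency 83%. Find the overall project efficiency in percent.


Ec = 0.88, Eb = 0.82, Ea = 0.83
E = 0.88 * 0.82 * 0.83 * 100 = 59.8928%

59.8928 %


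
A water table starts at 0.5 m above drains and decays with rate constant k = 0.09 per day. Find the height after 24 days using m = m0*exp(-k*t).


m = m0 * exp(-k*t)
m = 0.5 * exp(-0.09 * 24)
m = 0.5 * exp(-2.1600)

0.0577 m


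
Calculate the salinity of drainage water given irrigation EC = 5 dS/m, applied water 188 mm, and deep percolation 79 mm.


EC_dw = EC_iw * D_iw / D_dw
EC_dw = 5 * 188 / 79
EC_dw = 940 / 79

11.8987 dS/m


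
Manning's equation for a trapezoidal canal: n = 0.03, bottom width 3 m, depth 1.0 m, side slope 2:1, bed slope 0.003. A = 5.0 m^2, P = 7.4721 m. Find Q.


R = A/P = 5.0/7.4721 = 0.669156
Q = (1/0.03) * 5.0 * 0.669156^(2/3) * 0.003^0.5

6.9838 m^3/s


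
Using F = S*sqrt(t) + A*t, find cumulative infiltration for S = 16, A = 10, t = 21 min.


F = S*sqrt(t) + A*t
F = 16*sqrt(21) + 10*21
F = 16*4.582576 + 210

283.3212 mm


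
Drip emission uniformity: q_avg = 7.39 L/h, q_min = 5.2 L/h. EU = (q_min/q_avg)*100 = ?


EU = (q_min/q_avg)*100 = (5.2/7.39)*100 = 70.3654%

70.3654 %


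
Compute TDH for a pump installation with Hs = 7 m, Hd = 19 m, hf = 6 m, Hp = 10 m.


TDH = Hs + Hd + hf + Hp = 7 + 19 + 6 + 10 = 42

42 m


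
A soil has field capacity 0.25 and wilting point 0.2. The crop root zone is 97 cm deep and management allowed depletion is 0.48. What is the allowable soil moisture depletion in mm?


SMD = (FC - PWP) * d * MAD * 10
SMD = (0.25 - 0.2) * 97 * 0.48 * 10
SMD = 0.0500 * 97 * 0.48 * 10

23.2800 mm


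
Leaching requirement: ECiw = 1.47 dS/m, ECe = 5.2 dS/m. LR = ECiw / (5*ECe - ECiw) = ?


LR = ECiw / (5*ECe - ECiw)
LR = 1.47 / (5*5.2 - 1.47)
LR = 1.47 / 24.5300

0.0599


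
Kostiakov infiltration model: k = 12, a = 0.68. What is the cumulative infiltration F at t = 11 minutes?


F = k * t^a = 12 * 11^0.68
F = 12 * 5.106779

61.2813 mm


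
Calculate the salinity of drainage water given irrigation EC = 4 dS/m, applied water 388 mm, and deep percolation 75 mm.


EC_dw = EC_iw * D_iw / D_dw
EC_dw = 4 * 388 / 75
EC_dw = 1552 / 75

20.6933 dS/m


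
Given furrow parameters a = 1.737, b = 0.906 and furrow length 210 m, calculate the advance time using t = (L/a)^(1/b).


t = (L/a)^(1/b)
t = (210/1.737)^(1/0.906)
t = 120.898100^(1/0.906)

198.8274 min


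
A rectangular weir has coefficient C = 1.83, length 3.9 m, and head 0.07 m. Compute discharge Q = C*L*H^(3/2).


Q = C * L * H^(3/2) = 1.83 * 3.9 * 0.07^1.5 = 1.83 * 3.9 * 0.018520

0.1322 m^3/s


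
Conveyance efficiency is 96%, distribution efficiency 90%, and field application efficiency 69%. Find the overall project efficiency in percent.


Ec = 0.96, Eb = 0.9, Ea = 0.69
E = 0.96 * 0.9 * 0.69 * 100 = 59.6160%

59.6160 %


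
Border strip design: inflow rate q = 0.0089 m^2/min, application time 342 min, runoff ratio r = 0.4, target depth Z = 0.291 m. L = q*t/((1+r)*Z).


L = q*t/((1+r)*Z)
L = 0.0089*342/((1+0.4)*0.291)
L = 3.0438/0.4074

7.4713 m


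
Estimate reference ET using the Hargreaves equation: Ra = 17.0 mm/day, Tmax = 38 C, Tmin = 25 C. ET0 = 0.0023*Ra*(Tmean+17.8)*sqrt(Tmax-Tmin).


Tmean = (Tmax + Tmin)/2 = (38 + 25)/2 = 31.5
ET0 = 0.0023 * 17.0 * (31.5 + 17.8) * sqrt(38 - 25)
ET0 = 0.0023 * 17.0 * 49.3 * 3.605551

6.9502 mm/day


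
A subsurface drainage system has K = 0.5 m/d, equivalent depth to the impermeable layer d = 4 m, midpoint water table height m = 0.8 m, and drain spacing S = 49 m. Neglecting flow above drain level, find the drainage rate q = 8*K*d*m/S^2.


q = 8*K*d*m/S^2
q = 8*0.5*4*0.8/49^2
q = 12.8000 / 2401

0.0053 m/d


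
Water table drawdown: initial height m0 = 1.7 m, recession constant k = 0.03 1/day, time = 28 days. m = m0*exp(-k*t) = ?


m = m0 * exp(-k*t)
m = 1.7 * exp(-0.03 * 28)
m = 1.7 * exp(-0.8400)

0.7339 m


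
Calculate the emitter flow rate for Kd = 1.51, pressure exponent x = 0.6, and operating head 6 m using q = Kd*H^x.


q = Kd * H^x = 1.51 * 6^0.6 = 1.51 * 2.930156

4.4245 L/h


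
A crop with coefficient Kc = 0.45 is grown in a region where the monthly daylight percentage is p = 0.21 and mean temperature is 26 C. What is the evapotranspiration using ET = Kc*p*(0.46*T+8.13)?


ET = Kc * p * (0.46*T + 8.13)
ET = 0.45 * 0.21 * (0.46*26 + 8.13)
ET = 0.45 * 0.21 * 20.0900

1.8985 mm/day


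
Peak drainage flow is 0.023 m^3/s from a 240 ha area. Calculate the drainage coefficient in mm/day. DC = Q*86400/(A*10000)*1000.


DC = Q * 86400 / (A * 10000) * 1000
DC = 0.023 * 86400 / (240 * 10000) * 1000
DC = 1987200.0000 / 2400000

0.8280 mm/day


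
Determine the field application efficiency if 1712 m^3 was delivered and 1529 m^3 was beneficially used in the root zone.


Ea = V_root / V_field * 100 = 1529 / 1712 * 100 = 89.3107%

89.3107 %


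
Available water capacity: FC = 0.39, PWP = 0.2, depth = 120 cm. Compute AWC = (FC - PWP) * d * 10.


AWC = (FC - PWP) * d * 10
AWC = (0.39 - 0.2) * 120 * 10
AWC = 0.1900 * 120 * 10

228.0000 mm


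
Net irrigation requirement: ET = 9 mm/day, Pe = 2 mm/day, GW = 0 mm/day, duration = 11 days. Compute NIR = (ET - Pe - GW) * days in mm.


Daily deficit = ET - Pe - GW = 9 - 2 - 0 = 7 mm/day
NIR = 7 * 11 = 77 mm

77.0000 mm


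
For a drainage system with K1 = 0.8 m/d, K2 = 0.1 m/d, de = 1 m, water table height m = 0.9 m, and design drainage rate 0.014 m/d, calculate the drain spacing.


S^2 = 8*K2*de*m/q + 4*K1*m^2/q
S^2 = 8*0.1*1*0.9/0.014 + 4*0.8*0.9^2/0.014
S = sqrt(236.5714)

15.3809 m


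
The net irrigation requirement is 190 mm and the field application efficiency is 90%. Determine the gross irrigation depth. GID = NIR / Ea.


Ea = 90% = 0.9
GID = NIR / Ea = 190 / 0.9 = 211.1111 mm

211.1111 mm


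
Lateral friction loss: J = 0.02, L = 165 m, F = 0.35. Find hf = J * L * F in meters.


hf = J * L * F = 0.02 * 165 * 0.35 = 1.1550 m

1.1550 m


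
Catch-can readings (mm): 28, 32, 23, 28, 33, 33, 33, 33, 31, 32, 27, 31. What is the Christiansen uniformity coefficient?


mean = 30.333333 mm
MAD = 2.555556 mm
CU = (1 - 2.555556/30.333333)*100

91.5751 %


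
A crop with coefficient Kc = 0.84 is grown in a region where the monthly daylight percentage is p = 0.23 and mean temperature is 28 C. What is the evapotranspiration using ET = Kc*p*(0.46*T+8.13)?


ET = Kc * p * (0.46*T + 8.13)
ET = 0.84 * 0.23 * (0.46*28 + 8.13)
ET = 0.84 * 0.23 * 21.0100

4.0591 mm/day


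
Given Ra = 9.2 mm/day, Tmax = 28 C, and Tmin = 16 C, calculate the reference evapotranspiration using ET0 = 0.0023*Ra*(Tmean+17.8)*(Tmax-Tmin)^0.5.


Tmean = (Tmax + Tmin)/2 = (28 + 16)/2 = 22.0
ET0 = 0.0023 * 9.2 * (22.0 + 17.8) * sqrt(28 - 16)
ET0 = 0.0023 * 9.2 * 39.8 * 3.464102

2.9174 mm/day


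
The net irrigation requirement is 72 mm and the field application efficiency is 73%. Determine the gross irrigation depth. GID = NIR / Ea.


Ea = 73% = 0.73
GID = NIR / Ea = 72 / 0.73 = 98.6301 mm

98.6301 mm


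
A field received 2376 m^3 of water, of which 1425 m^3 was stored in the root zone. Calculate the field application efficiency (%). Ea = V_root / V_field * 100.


Ea = V_root / V_field * 100 = 1425 / 2376 * 100 = 59.9747%

59.9747 %


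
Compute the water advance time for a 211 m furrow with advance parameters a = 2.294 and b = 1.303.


t = (L/a)^(1/b)
t = (211/2.294)^(1/1.303)
t = 91.979076^(1/1.303)

32.1405 min


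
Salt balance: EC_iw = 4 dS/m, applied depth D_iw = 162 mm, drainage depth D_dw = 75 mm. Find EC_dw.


EC_dw = EC_iw * D_iw / D_dw
EC_dw = 4 * 162 / 75
EC_dw = 648 / 75

8.6400 dS/m


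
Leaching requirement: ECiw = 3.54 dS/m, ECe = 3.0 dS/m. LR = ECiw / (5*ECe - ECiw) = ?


LR = ECiw / (5*ECe - ECiw)
LR = 3.54 / (5*3.0 - 3.54)
LR = 3.54 / 11.4600

0.3089


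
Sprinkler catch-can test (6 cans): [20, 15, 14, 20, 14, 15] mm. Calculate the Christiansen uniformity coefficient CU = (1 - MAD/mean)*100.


mean = 16.333333 mm
MAD = 2.444444 mm
CU = (1 - 2.444444/16.333333)*100

85.0340 %


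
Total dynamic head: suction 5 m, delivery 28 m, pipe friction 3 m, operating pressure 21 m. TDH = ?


TDH = Hs + Hd + hf + Hp = 5 + 28 + 3 + 21 = 57

57 m


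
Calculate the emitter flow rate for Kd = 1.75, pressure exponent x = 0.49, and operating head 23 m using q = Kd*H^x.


q = Kd * H^x = 1.75 * 23^0.49 = 1.75 * 4.647792

8.1336 L/h


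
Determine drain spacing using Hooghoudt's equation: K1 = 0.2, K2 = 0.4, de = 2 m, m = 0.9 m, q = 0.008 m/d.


S^2 = 8*K2*de*m/q + 4*K1*m^2/q
S^2 = 8*0.4*2*0.9/0.008 + 4*0.2*0.9^2/0.008
S = sqrt(801.0000)

28.3019 m


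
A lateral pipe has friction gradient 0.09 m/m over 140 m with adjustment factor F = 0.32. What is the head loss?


hf = J * L * F = 0.09 * 140 * 0.32 = 4.0320 m

4.0320 m


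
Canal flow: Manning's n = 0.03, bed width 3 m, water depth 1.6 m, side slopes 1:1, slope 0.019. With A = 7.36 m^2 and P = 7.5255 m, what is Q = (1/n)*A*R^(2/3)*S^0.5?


R = A/P = 7.36/7.5255 = 0.978008
Q = (1/0.03) * 7.36 * 0.978008^(2/3) * 0.019^0.5

33.3192 m^3/s


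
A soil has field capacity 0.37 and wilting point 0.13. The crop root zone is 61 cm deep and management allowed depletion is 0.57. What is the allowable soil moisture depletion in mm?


SMD = (FC - PWP) * d * MAD * 10
SMD = (0.37 - 0.13) * 61 * 0.57 * 10
SMD = 0.2400 * 61 * 0.57 * 10

83.4480 mm


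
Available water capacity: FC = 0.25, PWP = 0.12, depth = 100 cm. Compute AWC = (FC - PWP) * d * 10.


AWC = (FC - PWP) * d * 10
AWC = (0.25 - 0.12) * 100 * 10
AWC = 0.1300 * 100 * 10

130.0000 mm


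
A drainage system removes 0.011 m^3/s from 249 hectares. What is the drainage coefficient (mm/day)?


DC = Q * 86400 / (A * 10000) * 1000
DC = 0.011 * 86400 / (249 * 10000) * 1000
DC = 950400.0000 / 2490000

0.3817 mm/day


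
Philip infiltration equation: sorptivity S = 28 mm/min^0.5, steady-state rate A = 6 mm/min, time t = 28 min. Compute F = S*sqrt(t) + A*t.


F = S*sqrt(t) + A*t
F = 28*sqrt(28) + 6*28
F = 28*5.291503 + 168

316.1621 mm


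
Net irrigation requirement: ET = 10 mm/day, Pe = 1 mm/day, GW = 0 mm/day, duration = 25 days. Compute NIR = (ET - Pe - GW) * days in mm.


Daily deficit = ET - Pe - GW = 10 - 1 - 0 = 9 mm/day
NIR = 9 * 25 = 225 mm

225.0000 mm


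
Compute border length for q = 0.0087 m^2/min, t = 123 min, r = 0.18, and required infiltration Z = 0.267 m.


L = q*t/((1+r)*Z)
L = 0.0087*123/((1+0.18)*0.267)
L = 1.0701/0.31506

3.3965 m


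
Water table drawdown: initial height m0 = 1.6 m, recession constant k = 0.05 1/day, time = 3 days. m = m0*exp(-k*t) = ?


m = m0 * exp(-k*t)
m = 1.6 * exp(-0.05 * 3)
m = 1.6 * exp(-0.1500)

1.3771 m


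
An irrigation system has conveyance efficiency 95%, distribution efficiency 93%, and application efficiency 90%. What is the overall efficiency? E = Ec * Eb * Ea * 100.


Ec = 0.95, Eb = 0.93, Ea = 0.9
E = 0.95 * 0.93 * 0.9 * 100 = 79.5150%

79.5150 %


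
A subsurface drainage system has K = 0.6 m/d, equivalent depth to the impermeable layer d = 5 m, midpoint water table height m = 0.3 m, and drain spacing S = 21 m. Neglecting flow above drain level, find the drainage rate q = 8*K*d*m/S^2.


q = 8*K*d*m/S^2
q = 8*0.6*5*0.3/21^2
q = 7.2000 / 441

0.0163 m/d


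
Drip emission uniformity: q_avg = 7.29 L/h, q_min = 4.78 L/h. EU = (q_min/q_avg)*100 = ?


EU = (q_min/q_avg)*100 = (4.78/7.29)*100 = 65.5693%

65.5693 %


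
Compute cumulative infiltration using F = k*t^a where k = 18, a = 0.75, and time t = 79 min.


F = k * t^a = 18 * 79^0.75
F = 18 * 26.498441

476.9719 mm


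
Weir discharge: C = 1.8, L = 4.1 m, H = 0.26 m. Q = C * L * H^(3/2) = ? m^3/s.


Q = C * L * H^(3/2) = 1.8 * 4.1 * 0.26^1.5 = 1.8 * 4.1 * 0.132575

0.9784 m^3/s


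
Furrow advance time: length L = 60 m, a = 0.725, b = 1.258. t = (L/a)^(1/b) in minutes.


t = (L/a)^(1/b)
t = (60/0.725)^(1/1.258)
t = 82.758621^(1/1.258)

33.4575 min


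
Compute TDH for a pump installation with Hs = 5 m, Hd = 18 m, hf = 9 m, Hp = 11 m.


TDH = Hs + Hd + hf + Hp = 5 + 18 + 9 + 11 = 43

43 m


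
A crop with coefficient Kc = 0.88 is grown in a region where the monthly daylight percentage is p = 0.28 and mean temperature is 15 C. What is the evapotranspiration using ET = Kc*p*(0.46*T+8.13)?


ET = Kc * p * (0.46*T + 8.13)
ET = 0.88 * 0.28 * (0.46*15 + 8.13)
ET = 0.88 * 0.28 * 15.0300

3.7034 mm/day


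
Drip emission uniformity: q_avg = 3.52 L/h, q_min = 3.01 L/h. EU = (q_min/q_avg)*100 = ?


EU = (q_min/q_avg)*100 = (3.01/3.52)*100 = 85.5114%

85.5114 %


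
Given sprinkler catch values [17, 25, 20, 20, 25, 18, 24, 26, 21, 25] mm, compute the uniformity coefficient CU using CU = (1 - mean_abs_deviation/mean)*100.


mean = 22.100000 mm
MAD = 2.900000 mm
CU = (1 - 2.900000/22.100000)*100

86.8778 %


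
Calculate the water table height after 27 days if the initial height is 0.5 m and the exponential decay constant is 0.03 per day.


m = m0 * exp(-k*t)
m = 0.5 * exp(-0.03 * 27)
m = 0.5 * exp(-0.8100)

0.2224 m


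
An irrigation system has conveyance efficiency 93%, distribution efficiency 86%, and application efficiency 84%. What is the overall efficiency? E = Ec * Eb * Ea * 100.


Ec = 0.93, Eb = 0.86, Ea = 0.84
E = 0.93 * 0.86 * 0.84 * 100 = 67.1832%

67.1832 %


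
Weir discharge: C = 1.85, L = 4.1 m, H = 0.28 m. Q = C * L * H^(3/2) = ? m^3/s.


Q = C * L * H^(3/2) = 1.85 * 4.1 * 0.28^1.5 = 1.85 * 4.1 * 0.148162

1.1238 m^3/s


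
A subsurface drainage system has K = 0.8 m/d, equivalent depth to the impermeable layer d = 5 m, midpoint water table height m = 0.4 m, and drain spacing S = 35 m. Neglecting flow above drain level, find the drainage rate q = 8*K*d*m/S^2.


q = 8*K*d*m/S^2
q = 8*0.8*5*0.4/35^2
q = 12.8000 / 1225

0.0104 m/d


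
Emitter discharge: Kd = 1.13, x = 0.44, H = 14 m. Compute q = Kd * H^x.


q = Kd * H^x = 1.13 * 14^0.44 = 1.13 * 3.193716

3.6089 L/h


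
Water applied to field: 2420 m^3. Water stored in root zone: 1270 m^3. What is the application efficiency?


Ea = V_root / V_field * 100 = 1270 / 2420 * 100 = 52.4793%

52.4793 %


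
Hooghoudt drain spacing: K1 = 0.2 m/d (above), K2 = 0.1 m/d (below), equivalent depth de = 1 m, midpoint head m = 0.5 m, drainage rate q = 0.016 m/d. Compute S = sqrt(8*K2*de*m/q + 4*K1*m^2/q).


S^2 = 8*K2*de*m/q + 4*K1*m^2/q
S^2 = 8*0.1*1*0.5/0.016 + 4*0.2*0.5^2/0.016
S = sqrt(37.5000)

6.1237 m


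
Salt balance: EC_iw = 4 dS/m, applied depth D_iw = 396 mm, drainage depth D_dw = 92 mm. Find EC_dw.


EC_dw = EC_iw * D_iw / D_dw
EC_dw = 4 * 396 / 92
EC_dw = 1584 / 92

17.2174 dS/m


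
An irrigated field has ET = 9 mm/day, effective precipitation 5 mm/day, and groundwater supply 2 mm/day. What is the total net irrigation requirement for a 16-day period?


Daily deficit = ET - Pe - GW = 9 - 5 - 2 = 2 mm/day
NIR = 2 * 16 = 32 mm

32.0000 mm


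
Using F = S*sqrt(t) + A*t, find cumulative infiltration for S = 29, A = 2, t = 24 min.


F = S*sqrt(t) + A*t
F = 29*sqrt(24) + 2*24
F = 29*4.898979 + 48

190.0704 mm


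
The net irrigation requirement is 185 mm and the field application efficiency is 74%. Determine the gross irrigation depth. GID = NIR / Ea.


Ea = 74% = 0.74
GID = NIR / Ea = 185 / 0.74 = 250.0000 mm

250.0000 mm


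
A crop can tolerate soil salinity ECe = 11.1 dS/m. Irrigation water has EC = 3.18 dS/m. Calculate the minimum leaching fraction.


LR = ECiw / (5*ECe - ECiw)
LR = 3.18 / (5*11.1 - 3.18)
LR = 3.18 / 52.3200

0.0608


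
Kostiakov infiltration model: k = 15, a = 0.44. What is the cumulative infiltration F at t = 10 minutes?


F = k * t^a = 15 * 10^0.44
F = 15 * 2.754229

41.3134 mm


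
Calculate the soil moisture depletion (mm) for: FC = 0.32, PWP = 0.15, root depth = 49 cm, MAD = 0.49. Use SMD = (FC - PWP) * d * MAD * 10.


SMD = (FC - PWP) * d * MAD * 10
SMD = (0.32 - 0.15) * 49 * 0.49 * 10
SMD = 0.1700 * 49 * 0.49 * 10

40.8170 mm


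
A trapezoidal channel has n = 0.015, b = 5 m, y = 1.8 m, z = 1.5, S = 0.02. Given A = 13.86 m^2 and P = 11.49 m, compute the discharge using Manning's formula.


R = A/P = 13.86/11.49 = 1.206266
Q = (1/0.015) * 13.86 * 1.206266^(2/3) * 0.02^0.5

148.0752 m^3/s


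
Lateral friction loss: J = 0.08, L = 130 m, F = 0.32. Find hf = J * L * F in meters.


hf = J * L * F = 0.08 * 130 * 0.32 = 3.3280 m

3.3280 m


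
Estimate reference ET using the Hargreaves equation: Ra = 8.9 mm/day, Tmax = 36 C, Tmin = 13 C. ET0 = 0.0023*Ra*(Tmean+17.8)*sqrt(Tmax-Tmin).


Tmean = (Tmax + Tmin)/2 = (36 + 13)/2 = 24.5
ET0 = 0.0023 * 8.9 * (24.5 + 17.8) * sqrt(36 - 13)
ET0 = 0.0023 * 8.9 * 42.3 * 4.795832

4.1526 mm/day


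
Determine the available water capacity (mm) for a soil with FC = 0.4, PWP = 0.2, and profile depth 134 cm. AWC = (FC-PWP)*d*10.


AWC = (FC - PWP) * d * 10
AWC = (0.4 - 0.2) * 134 * 10
AWC = 0.2000 * 134 * 10

268.0000 mm


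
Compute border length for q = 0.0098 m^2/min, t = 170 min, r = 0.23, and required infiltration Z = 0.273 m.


L = q*t/((1+r)*Z)
L = 0.0098*170/((1+0.23)*0.273)
L = 1.666/0.33579

4.9614 m


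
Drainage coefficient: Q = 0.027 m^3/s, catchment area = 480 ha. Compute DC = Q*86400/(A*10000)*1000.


DC = Q * 86400 / (A * 10000) * 1000
DC = 0.027 * 86400 / (480 * 10000) * 1000
DC = 2332800.0000 / 4800000

0.4860 mm/day


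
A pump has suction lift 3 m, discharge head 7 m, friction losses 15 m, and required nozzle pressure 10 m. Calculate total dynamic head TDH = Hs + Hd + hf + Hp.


TDH = Hs + Hd + hf + Hp = 3 + 7 + 15 + 10 = 35

35 m


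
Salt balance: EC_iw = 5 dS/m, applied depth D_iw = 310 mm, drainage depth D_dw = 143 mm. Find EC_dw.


EC_dw = EC_iw * D_iw / D_dw
EC_dw = 5 * 310 / 143
EC_dw = 1550 / 143

10.8392 dS/m


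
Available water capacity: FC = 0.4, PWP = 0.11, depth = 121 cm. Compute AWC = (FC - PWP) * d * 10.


AWC = (FC - PWP) * d * 10
AWC = (0.4 - 0.11) * 121 * 10
AWC = 0.2900 * 121 * 10

350.9000 mm


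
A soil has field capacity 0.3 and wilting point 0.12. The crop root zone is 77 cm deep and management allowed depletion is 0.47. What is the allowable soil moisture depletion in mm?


SMD = (FC - PWP) * d * MAD * 10
SMD = (0.3 - 0.12) * 77 * 0.47 * 10
SMD = 0.1800 * 77 * 0.47 * 10

65.1420 mm


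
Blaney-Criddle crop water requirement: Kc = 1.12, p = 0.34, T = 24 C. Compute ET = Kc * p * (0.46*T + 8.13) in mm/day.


ET = Kc * p * (0.46*T + 8.13)
ET = 1.12 * 0.34 * (0.46*24 + 8.13)
ET = 1.12 * 0.34 * 19.1700

7.2999 mm/day


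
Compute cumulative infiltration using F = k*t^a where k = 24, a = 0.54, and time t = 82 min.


F = k * t^a = 24 * 82^0.54
F = 24 * 10.800888

259.2213 mm


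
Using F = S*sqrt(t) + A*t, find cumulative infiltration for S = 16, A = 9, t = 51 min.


F = S*sqrt(t) + A*t
F = 16*sqrt(51) + 9*51
F = 16*7.141428 + 459

573.2628 mm


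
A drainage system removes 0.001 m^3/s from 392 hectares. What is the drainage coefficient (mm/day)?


DC = Q * 86400 / (A * 10000) * 1000
DC = 0.001 * 86400 / (392 * 10000) * 1000
DC = 86400.0000 / 3920000

0.0220 mm/day


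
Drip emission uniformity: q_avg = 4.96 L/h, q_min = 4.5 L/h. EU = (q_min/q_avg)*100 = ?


EU = (q_min/q_avg)*100 = (4.5/4.96)*100 = 90.7258%

90.7258 %


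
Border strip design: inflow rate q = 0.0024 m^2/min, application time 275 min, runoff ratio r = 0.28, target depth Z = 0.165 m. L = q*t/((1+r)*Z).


L = q*t/((1+r)*Z)
L = 0.0024*275/((1+0.28)*0.165)
L = 0.66/0.2112

3.1250 m


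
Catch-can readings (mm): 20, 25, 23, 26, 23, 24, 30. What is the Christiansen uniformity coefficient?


mean = 24.428571 mm
MAD = 2.204082 mm
CU = (1 - 2.204082/24.428571)*100

90.9774 %


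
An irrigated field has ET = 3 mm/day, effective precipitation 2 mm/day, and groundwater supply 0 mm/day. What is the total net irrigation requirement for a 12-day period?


Daily deficit = ET - Pe - GW = 3 - 2 - 0 = 1 mm/day
NIR = 1 * 12 = 12 mm

12.0000 mm


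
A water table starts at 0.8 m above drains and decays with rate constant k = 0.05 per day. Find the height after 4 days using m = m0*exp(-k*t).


m = m0 * exp(-k*t)
m = 0.8 * exp(-0.05 * 4)
m = 0.8 * exp(-0.2000)

0.6550 m


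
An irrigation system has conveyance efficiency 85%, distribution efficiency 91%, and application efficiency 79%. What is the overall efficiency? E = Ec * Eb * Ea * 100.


Ec = 0.85, Eb = 0.91, Ea = 0.79
E = 0.85 * 0.91 * 0.79 * 100 = 61.1065%

61.1065 %


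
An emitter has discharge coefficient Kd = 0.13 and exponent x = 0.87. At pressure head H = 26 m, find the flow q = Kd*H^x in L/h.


q = Kd * H^x = 0.13 * 26^0.87 = 0.13 * 17.022636

2.2129 L/h


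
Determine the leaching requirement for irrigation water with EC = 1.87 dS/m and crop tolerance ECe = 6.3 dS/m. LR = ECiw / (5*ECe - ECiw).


LR = ECiw / (5*ECe - ECiw)
LR = 1.87 / (5*6.3 - 1.87)
LR = 1.87 / 29.6300

0.0631


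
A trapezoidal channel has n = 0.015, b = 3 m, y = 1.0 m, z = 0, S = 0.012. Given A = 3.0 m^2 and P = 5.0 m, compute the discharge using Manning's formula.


R = A/P = 3.0/5.0 = 0.600000
Q = (1/0.015) * 3.0 * 0.600000^(2/3) * 0.012^0.5

15.5855 m^3/s


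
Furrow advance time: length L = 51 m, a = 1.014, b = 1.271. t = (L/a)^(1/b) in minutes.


t = (L/a)^(1/b)
t = (51/1.014)^(1/1.271)
t = 50.295858^(1/1.271)

21.8140 min


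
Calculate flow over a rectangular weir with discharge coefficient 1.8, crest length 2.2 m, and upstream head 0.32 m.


Q = C * L * H^(3/2) = 1.8 * 2.2 * 0.32^1.5 = 1.8 * 2.2 * 0.181019

0.7168 m^3/s


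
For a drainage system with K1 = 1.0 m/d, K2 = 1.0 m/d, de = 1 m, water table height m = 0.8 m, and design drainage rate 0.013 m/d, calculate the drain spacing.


S^2 = 8*K2*de*m/q + 4*K1*m^2/q
S^2 = 8*1.0*1*0.8/0.013 + 4*1.0*0.8^2/0.013
S = sqrt(689.2308)

26.2532 m


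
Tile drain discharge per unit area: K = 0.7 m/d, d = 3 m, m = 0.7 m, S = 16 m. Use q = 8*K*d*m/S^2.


q = 8*K*d*m/S^2
q = 8*0.7*3*0.7/16^2
q = 11.7600 / 256

0.0459 m/d


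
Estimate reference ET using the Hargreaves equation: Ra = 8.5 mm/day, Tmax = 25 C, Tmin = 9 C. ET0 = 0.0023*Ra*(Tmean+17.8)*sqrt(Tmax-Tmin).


Tmean = (Tmax + Tmin)/2 = (25 + 9)/2 = 17.0
ET0 = 0.0023 * 8.5 * (17.0 + 17.8) * sqrt(25 - 9)
ET0 = 0.0023 * 8.5 * 34.8 * 4.000000

2.7214 mm/day


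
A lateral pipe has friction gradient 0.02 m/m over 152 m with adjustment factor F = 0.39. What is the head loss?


hf = J * L * F = 0.02 * 152 * 0.39 = 1.1856 m

1.1856 m


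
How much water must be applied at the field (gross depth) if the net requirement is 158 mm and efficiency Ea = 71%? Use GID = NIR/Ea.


Ea = 71% = 0.71
GID = NIR / Ea = 158 / 0.71 = 222.5352 mm

222.5352 mm


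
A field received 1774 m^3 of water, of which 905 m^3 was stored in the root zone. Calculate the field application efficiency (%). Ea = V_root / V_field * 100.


Ea = V_root / V_field * 100 = 905 / 1774 * 100 = 51.0147%

51.0147 %


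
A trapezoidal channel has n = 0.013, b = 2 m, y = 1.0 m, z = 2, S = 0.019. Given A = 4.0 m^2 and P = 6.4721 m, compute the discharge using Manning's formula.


R = A/P = 4.0/6.4721 = 0.618037
Q = (1/0.013) * 4.0 * 0.618037^(2/3) * 0.019^0.5

30.7730 m^3/s


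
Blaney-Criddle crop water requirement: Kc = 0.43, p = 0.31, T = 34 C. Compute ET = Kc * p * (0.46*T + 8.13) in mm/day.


ET = Kc * p * (0.46*T + 8.13)
ET = 0.43 * 0.31 * (0.46*34 + 8.13)
ET = 0.43 * 0.31 * 23.7700

3.1685 mm/day


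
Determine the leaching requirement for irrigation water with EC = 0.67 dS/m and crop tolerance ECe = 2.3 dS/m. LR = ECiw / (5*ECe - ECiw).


LR = ECiw / (5*ECe - ECiw)
LR = 0.67 / (5*2.3 - 0.67)
LR = 0.67 / 10.8300

0.0619


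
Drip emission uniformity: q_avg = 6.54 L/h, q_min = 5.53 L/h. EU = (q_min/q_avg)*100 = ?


EU = (q_min/q_avg)*100 = (5.53/6.54)*100 = 84.5566%

84.5566 %


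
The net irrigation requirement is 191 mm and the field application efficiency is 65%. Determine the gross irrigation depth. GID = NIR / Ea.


Ea = 65% = 0.65
GID = NIR / Ea = 191 / 0.65 = 293.8462 mm

293.8462 mm


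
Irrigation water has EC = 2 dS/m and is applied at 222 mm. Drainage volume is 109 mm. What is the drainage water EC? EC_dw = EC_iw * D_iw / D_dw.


EC_dw = EC_iw * D_iw / D_dw
EC_dw = 2 * 222 / 109
EC_dw = 444 / 109

4.0734 dS/m


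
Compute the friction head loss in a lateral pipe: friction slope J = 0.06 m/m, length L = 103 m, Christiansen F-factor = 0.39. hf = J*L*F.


hf = J * L * F = 0.06 * 103 * 0.39 = 2.4102 m

2.4102 m


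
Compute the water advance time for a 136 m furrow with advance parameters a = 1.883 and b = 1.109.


t = (L/a)^(1/b)
t = (136/1.883)^(1/1.109)
t = 72.225173^(1/1.109)

47.4247 min


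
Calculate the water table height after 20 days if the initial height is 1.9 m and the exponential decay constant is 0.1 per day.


m = m0 * exp(-k*t)
m = 1.9 * exp(-0.1 * 20)
m = 1.9 * exp(-2.0000)

0.2571 m


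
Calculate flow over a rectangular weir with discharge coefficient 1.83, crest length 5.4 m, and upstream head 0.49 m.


Q = C * L * H^(3/2) = 1.83 * 5.4 * 0.49^1.5 = 1.83 * 5.4 * 0.343000

3.3895 m^3/s


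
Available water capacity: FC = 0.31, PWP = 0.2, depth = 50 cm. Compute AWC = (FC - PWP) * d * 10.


AWC = (FC - PWP) * d * 10
AWC = (0.31 - 0.2) * 50 * 10
AWC = 0.1100 * 50 * 10

55.0000 mm


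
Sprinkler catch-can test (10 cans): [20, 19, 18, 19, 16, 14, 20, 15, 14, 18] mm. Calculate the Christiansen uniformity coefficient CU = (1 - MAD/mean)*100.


mean = 17.300000 mm
MAD = 2.040000 mm
CU = (1 - 2.040000/17.300000)*100

88.2081 %


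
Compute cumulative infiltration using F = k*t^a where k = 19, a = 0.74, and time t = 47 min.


F = k * t^a = 19 * 47^0.74
F = 19 * 17.272389

328.1754 mm


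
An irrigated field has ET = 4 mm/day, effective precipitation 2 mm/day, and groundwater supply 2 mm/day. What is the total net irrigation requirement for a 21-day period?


Daily deficit = ET - Pe - GW = 4 - 2 - 2 = 0 mm/day
NIR = 0 * 21 = 0 mm

0 mm


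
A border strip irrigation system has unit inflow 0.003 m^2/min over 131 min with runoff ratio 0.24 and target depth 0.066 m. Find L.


L = q*t/((1+r)*Z)
L = 0.003*131/((1+0.24)*0.066)
L = 0.393/0.08184

4.8021 m


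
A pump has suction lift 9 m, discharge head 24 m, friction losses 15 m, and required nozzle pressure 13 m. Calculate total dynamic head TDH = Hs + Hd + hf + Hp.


TDH = Hs + Hd + hf + Hp = 9 + 24 + 15 + 13 = 61

61 m


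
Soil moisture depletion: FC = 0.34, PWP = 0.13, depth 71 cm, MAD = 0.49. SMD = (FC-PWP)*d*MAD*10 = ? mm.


SMD = (FC - PWP) * d * MAD * 10
SMD = (0.34 - 0.13) * 71 * 0.49 * 10
SMD = 0.2100 * 71 * 0.49 * 10

73.0590 mm


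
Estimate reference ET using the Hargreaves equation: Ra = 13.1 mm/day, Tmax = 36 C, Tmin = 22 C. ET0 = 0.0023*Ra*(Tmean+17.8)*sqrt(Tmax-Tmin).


Tmean = (Tmax + Tmin)/2 = (36 + 22)/2 = 29.0
ET0 = 0.0023 * 13.1 * (29.0 + 17.8) * sqrt(36 - 22)
ET0 = 0.0023 * 13.1 * 46.8 * 3.741657

5.2761 mm/day


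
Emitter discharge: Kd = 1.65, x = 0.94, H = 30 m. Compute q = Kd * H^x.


q = Kd * H^x = 1.65 * 30^0.94 = 1.65 * 24.462114

40.3625 L/h


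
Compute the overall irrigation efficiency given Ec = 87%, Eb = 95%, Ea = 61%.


Ec = 0.87, Eb = 0.95, Ea = 0.61
E = 0.87 * 0.95 * 0.61 * 100 = 50.4165%

50.4165 %


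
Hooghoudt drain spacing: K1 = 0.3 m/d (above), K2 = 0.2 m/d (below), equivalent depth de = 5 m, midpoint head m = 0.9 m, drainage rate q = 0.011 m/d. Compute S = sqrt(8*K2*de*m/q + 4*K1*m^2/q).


S^2 = 8*K2*de*m/q + 4*K1*m^2/q
S^2 = 8*0.2*5*0.9/0.011 + 4*0.3*0.9^2/0.011
S = sqrt(742.9091)

27.2564 m


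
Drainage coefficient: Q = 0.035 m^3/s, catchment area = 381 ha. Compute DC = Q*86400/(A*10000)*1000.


DC = Q * 86400 / (A * 10000) * 1000
DC = 0.035 * 86400 / (381 * 10000) * 1000
DC = 3024000.0000 / 3810000

0.7937 mm/day


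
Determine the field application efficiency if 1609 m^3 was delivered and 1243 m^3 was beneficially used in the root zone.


Ea = V_root / V_field * 100 = 1243 / 1609 * 100 = 77.2530%

77.2530 %


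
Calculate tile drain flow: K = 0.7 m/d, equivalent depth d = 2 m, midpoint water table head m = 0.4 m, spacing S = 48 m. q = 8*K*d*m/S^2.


q = 8*K*d*m/S^2
q = 8*0.7*2*0.4/48^2
q = 4.4800 / 2304

0.0019 m/d


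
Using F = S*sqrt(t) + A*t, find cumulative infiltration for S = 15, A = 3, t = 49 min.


F = S*sqrt(t) + A*t
F = 15*sqrt(49) + 3*49
F = 15*7.000000 + 147

252.0000 mm


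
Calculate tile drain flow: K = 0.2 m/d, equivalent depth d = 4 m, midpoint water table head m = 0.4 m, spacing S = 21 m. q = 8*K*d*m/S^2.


q = 8*K*d*m/S^2
q = 8*0.2*4*0.4/21^2
q = 2.5600 / 441

0.0058 m/d


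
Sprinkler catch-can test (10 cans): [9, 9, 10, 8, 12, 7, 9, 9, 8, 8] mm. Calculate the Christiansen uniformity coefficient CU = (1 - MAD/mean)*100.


mean = 8.900000 mm
MAD = 0.920000 mm
CU = (1 - 0.920000/8.900000)*100

89.6629 %


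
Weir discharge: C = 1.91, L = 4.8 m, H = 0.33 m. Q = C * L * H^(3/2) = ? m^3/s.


Q = C * L * H^(3/2) = 1.91 * 4.8 * 0.33^1.5 = 1.91 * 4.8 * 0.189571

1.7380 m^3/s


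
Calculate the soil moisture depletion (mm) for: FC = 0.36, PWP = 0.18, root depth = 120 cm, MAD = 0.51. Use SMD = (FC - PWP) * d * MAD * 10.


SMD = (FC - PWP) * d * MAD * 10
SMD = (0.36 - 0.18) * 120 * 0.51 * 10
SMD = 0.1800 * 120 * 0.51 * 10

110.1600 mm


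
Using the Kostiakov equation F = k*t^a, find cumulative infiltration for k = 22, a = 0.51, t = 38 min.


F = k * t^a = 22 * 38^0.51
F = 22 * 6.392778

140.6411 mm


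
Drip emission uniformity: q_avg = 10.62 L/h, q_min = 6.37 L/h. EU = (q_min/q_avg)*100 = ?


EU = (q_min/q_avg)*100 = (6.37/10.62)*100 = 59.9812%

59.9812 %


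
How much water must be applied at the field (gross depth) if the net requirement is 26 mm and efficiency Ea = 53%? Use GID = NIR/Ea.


Ea = 53% = 0.53
GID = NIR / Ea = 26 / 0.53 = 49.0566 mm

49.0566 mm


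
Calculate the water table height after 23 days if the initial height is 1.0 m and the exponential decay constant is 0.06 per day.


m = m0 * exp(-k*t)
m = 1.0 * exp(-0.06 * 23)
m = 1.0 * exp(-1.3800)

0.2516 m
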